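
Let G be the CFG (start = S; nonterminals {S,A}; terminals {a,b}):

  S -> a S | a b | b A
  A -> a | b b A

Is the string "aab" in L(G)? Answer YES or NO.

Convert to CNF:
  S -> T0 A | T1 S | T1 T0
  A -> T0 X2 | a
  T0 -> b
  T1 -> a
  X2 -> T0 A

CYK table (by increasing span):
  [0..0]={A,T1}  "a"  orig:{A}
  [1..1]={A,T1}  "a"  orig:{A}
  [2..2]={T0}  "b"  orig:{}
  [0..1]=∅  "aa"
  [1..2]={S}  "ab"
  [0..2]={S}  "aab"

S ∈ T[0,2] ⇒ YES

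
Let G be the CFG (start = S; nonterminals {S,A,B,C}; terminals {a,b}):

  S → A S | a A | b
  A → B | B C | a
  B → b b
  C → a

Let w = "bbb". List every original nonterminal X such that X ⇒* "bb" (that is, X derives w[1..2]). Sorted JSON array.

Convert to CNF:
  S -> A S | T1 A | b
  A -> B C | T0 T0 | a
  B -> T0 T0
  C -> a
  T0 -> b
  T1 -> a

Fill CYK table bottom-up (cells [i..j] with 1 ≤ i ≤ j ≤ 2 only):
  cell(1,1) b: {S,T0}  orig:{S}
  cell(2,2) b: {S,T0}  orig:{S}
  cell(1,2) bb: {A,B}

Original NTs in T[1,2] deriving "bb": ["A", "B"]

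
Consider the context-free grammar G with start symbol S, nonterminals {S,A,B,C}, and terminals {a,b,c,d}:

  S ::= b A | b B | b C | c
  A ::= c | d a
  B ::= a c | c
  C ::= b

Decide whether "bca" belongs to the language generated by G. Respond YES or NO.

Convert to CNF:
  S -> T3 A | T3 B | T3 C | c
  A -> T0 T1 | c
  B -> T1 T2 | c
  C -> b
  T0 -> d
  T1 -> a
  T2 -> c
  T3 -> b

Fill CYK table bottom-up:
  T[0,0] 'b' = {C,T3}  orig:{C}
  T[1,1] 'c' = {A,B,S,T2}  orig:{A,B,S}
  T[2,2] 'a' = {T1}  orig:{}
  T[0,1] 'bc' = {S}
  T[1,2] 'ca' = ∅
  T[0,2] 'bca' = ∅

S ∉ T[0,2] ⇒ NO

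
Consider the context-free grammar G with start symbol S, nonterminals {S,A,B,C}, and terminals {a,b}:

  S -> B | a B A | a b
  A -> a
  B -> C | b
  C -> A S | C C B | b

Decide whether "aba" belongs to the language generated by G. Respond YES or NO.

Convert to CNF:
  S -> A S | C X4 | T0 T1 | T0 X5 | b
  A -> a
  B -> A S | C X2 | b
  C -> A S | C X3 | b
  T0 -> a
  T1 -> b
  X2 -> C B
  X3 -> C B
  X4 -> C B
  X5 -> B A

CYK table (by increasing span):
  cell(0,0) a: {A,T0}  orig:{A}
  cell(1,1) b: {B,C,S,T1}  orig:{B,C,S}
  cell(2,2) a: {A,T0}  orig:{A}
  cell(0,1) ab: {B,C,S}
  cell(1,2) ba: {X5}  orig:{}
  cell(0,2) aba: {S,X5}  orig:{S}

S ∈ T[0,2] ⇒ YES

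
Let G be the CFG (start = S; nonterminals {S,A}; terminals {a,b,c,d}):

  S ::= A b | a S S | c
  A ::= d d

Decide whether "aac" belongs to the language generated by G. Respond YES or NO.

Convert to CNF:
  S -> A T1 | T2 X3 | c
  A -> T0 T0
  T0 -> d
  T1 -> b
  T2 -> a
  X3 -> S S

CYK table (by increasing span):
  T[0,0] 'a' = {T2}  orig:{}
  T[1,1] 'a' = {T2}  orig:{}
  T[2,2] 'c' = {S}
  T[0,1] 'aa' = ∅
  T[1,2] 'ac' = ∅
  T[0,2] 'aac' = ∅

S ∉ T[0,2] ⇒ NO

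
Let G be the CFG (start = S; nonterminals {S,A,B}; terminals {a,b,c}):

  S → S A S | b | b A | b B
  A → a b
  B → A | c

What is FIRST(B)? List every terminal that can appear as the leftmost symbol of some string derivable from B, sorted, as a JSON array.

FIRST sets, iterate to fixpoint:
[1]
  A via A→a b: +{a}
  B via B→A: +{a}
  B via B→c: +{c}
  S via S→b: +{b}
  FIRST[S]={b}  FIRST[A]={a}  FIRST[B]={a,c}
[2] done
  FIRST[S]={b}  FIRST[A]={a}  FIRST[B]={a,c}

FIRST(B) = ["a", "c"]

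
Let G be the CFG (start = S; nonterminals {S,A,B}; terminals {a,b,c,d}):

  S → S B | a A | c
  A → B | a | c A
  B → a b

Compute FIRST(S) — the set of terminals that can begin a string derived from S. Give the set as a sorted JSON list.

FIRST iteration:
[1]
  A via A→a: +{a}
  A via A→c A: +{c}
  B via B→a b: +{a}
  S via S→a A: +{a}
  S via S→c: +{c}
  S: {a,c}  A: {a,c}  B: {a}
[2] — fixpoint
  S: {a,c}  A: {a,c}  B: {a}

FIRST(S) = ["a", "c"]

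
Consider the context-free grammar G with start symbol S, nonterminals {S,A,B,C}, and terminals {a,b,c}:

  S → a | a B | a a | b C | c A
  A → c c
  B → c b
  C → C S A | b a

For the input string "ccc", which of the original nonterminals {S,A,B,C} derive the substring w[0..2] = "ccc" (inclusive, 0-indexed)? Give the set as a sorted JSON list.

CNF form of G:
  S -> T0 A | T1 C | T2 B | T2 T2 | a
  A -> T0 T0
  B -> T0 T1
  C -> C X3 | T1 T2
  T0 -> c
  T1 -> b
  T2 -> a
  X3 -> S A

CYK fill (cells [i..j] with 0 ≤ i ≤ j ≤ 2 only):
  T[0,0] 'c' = {T0}  orig:{}
  T[1,1] 'c' = {T0}  orig:{}
  T[2,2] 'c' = {T0}  orig:{}
  T[0,1] 'cc' = {A}
  T[1,2] 'cc' = {A}
  T[0,2] 'ccc' = {S}

Original NTs in T[0,2] deriving "ccc": ["S"]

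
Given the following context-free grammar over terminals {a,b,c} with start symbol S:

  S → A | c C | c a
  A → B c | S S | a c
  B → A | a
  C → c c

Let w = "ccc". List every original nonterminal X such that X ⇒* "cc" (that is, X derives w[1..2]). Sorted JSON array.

CNF form of G:
  S -> B T0 | S S | T0 C | T0 T1 | T1 T0
  A -> B T0 | S S | T1 T0
  B -> B T0 | S S | T1 T0 | a
  C -> T0 T0
  T0 -> c
  T1 -> a

CYK fill — only the sub-triangle for w[1..2]:
  [1..1]={T0}  "c"  orig:{}
  [2..2]={T0}  "c"  orig:{}
  [1..2]={C}  "cc"

Original NTs in T[1,2] deriving "cc": ["C"]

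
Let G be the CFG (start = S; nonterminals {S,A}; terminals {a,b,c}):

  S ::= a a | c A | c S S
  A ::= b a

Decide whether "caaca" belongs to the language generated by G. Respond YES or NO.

Convert to CNF:
  S -> T1 T1 | T2 A | T2 X3
  A -> T0 T1
  T0 -> b
  T1 -> a
  T2 -> c
  X3 -> S S

Fill CYK table bottom-up:
  [0..0]={T2}  "c"  orig:{}
  [1..1]={T1}  "a"  orig:{}
  [2..2]={T1}  "a"  orig:{}
  [3..3]={T2}  "c"  orig:{}
  [4..4]={T1}  "a"  orig:{}
  [0..1]=∅  "ca"
  [1..2]={S}  "aa"
  [2..3]=∅  "ac"
  [3..4]=∅  "ca"
  [0..2]=∅  "caa"
  [1..3]=∅  "aac"
  [2..4]=∅  "aca"
  [0..3]=∅  "caac"
  [1..4]=∅  "aaca"
  [0..4]=∅  "caaca"

S ∉ T[0,4] ⇒ NO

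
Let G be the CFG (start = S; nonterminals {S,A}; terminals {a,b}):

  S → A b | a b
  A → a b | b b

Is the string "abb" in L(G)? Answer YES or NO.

Convert to CNF:
  S -> A T1 | T0 T1
  A -> T0 T1 | T1 T1
  T0 -> a
  T1 -> b

Fill CYK table bottom-up:
  T[0,0] 'a' = {T0}  orig:{}
  T[1,1] 'b' = {T1}  orig:{}
  T[2,2] 'b' = {T1}  orig:{}
  T[0,1] 'ab' = {A,S}
  T[1,2] 'bb' = {A}
  T[0,2] 'abb' = {S}

S ∈ T[0,2] ⇒ YES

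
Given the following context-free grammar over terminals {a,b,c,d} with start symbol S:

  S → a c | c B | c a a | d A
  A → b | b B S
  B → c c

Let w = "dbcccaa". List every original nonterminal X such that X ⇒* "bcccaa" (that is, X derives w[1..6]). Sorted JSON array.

Convert to CNF:
  S -> T1 B | T1 X5 | T2 T1 | T3 A
  A -> T0 X4 | b
  B -> T1 T1
  T0 -> b
  T1 -> c
  T2 -> a
  T3 -> d
  X4 -> B S
  X5 -> T2 T2

Fill CYK table bottom-up — only the sub-triangle for w[1..6]:
  T[1,1] 'b' = {A,T0}  orig:{A}
  T[2,2] 'c' = {T1}  orig:{}
  T[3,3] 'c' = {T1}  orig:{}
  T[4,4] 'c' = {T1}  orig:{}
  T[5,5] 'a' = {T2}  orig:{}
  T[6,6] 'a' = {T2}  orig:{}
  T[1,2] 'bc' = ∅
  T[2,3] 'cc' = {B}
  T[3,4] 'cc' = {B}
  T[4,5] 'ca' = ∅
  T[5,6] 'aa' = {X5}  orig:{}
  T[1,3] 'bcc' = ∅
  T[2,4] 'ccc' = {S}
  T[3,5] 'cca' = ∅
  T[4,6] 'caa' = {S}
  T[1,4] 'bccc' = ∅
  T[2,5] 'ccca' = ∅
  T[3,6] 'ccaa' = ∅
  T[1,5] 'bccca' = ∅
  T[2,6] 'cccaa' = {X4}  orig:{}
  T[1,6] 'bcccaa' = {A}

Original NTs in T[1,6] deriving "bcccaa": ["A"]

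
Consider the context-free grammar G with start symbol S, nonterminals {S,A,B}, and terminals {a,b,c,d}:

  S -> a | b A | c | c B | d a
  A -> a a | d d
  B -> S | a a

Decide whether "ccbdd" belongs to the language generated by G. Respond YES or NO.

Convert to CNF:
  S -> T1 T0 | T2 A | T3 B | a | c
  A -> T0 T0 | T1 T1
  B -> T0 T0 | T1 T0 | T2 A | T3 B | a | c
  T0 -> a
  T1 -> d
  T2 -> b
  T3 -> c

CYK fill:
  cell(0,0) c: {B,S,T3}  orig:{B,S}
  cell(1,1) c: {B,S,T3}  orig:{B,S}
  cell(2,2) b: {T2}  orig:{}
  cell(3,3) d: {T1}  orig:{}
  cell(4,4) d: {T1}  orig:{}
  cell(0,1) cc: {B,S}
  cell(1,2) cb: ∅
  cell(2,3) bd: ∅
  cell(3,4) dd: {A}
  cell(0,2) ccb: ∅
  cell(1,3) cbd: ∅
  cell(2,4) bdd: {B,S}
  cell(0,3) ccbd: ∅
  cell(1,4) cbdd: {B,S}
  cell(0,4) ccbdd: {B,S}

S ∈ T[0,4] ⇒ YES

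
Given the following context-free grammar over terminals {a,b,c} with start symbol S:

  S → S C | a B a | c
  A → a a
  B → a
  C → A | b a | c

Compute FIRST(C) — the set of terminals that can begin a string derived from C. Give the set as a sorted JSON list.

Compute FIRST by fixpoint:
pass 1:
  A via A→a a: +{a}
  B via B→a: +{a}
  C via C→A: +{a}
  C via C→b a: +{b}
  C via C→c: +{c}
  S via S→a B a: +{a}
  S via S→c: +{c}
  FIRST(S)={a,c}  FIRST(A)={a}  FIRST(B)={a}  FIRST(C)={a,b,c}
pass 2: done
  FIRST(S)={a,c}  FIRST(A)={a}  FIRST(B)={a}  FIRST(C)={a,b,c}

FIRST(C) = ["a", "b", "c"]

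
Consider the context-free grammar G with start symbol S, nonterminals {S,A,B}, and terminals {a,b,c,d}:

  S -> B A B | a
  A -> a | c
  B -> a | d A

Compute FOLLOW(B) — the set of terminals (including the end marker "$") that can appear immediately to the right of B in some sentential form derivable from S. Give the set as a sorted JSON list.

FIRST sets, iterate to fixpoint:
[1]
  A via A→a: +{a}
  A via A→c: +{c}
  B via B→a: +{a}
  B via B→d A: +{d}
  S via S→B A B: +{a,d}
  FIRST(S)={a,d}  FIRST(A)={a,c}  FIRST(B)={a,d}
[2] (no change)
  FIRST(S)={a,d}  FIRST(A)={a,c}  FIRST(B)={a,d}

Compute FOLLOW by fixpoint:
seed FOLLOW(S) with $
iter 1:
  S→B A B: FOLLOW(B) ⊇ FIRST(A) = {a,c}; new: +{a,c}
  S→B A B: FOLLOW(A) ⊇ FIRST(B) = {a,d}; new: +{a,d}
  S→B A B: FOLLOW(B) ⊇ FOLLOW(S) ⊇ {$}; new: +{$}
  S: {$}  A: {a,d}  B: {$,a,c}
iter 2:
  B→d A: FOLLOW(A) ⊇ FOLLOW(B) ⊇ {$,a,c}; new: +{$,c}
  S: {$}  A: {$,a,c,d}  B: {$,a,c}
iter 3: — fixpoint
  S: {$}  A: {$,a,c,d}  B: {$,a,c}

FOLLOW(B) = ["$", "a", "c"]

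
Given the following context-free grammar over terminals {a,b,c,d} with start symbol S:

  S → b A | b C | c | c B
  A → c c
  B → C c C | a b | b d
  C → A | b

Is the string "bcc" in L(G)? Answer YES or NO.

CNF form of G:
  S -> T0 B | T2 A | T2 C | c
  A -> T0 T0
  B -> C X4 | T1 T2 | T2 T3
  C -> T0 T0 | b
  T0 -> c
  T1 -> a
  T2 -> b
  T3 -> d
  X4 -> T0 C

CYK fill:
  [0..0]={C,T2}  "b"  orig:{C}
  [1..1]={S,T0}  "c"  orig:{S}
  [2..2]={S,T0}  "c"  orig:{S}
  [0..1]=∅  "bc"
  [1..2]={A,C}  "cc"
  [0..2]={S}  "bcc"

S ∈ T[0,2] ⇒ YES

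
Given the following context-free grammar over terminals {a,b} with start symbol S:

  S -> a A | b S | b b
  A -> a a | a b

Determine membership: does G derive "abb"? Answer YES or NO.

CNF form of G:
  S -> T0 A | T1 S | T1 T1
  A -> T0 T0 | T0 T1
  T0 -> a
  T1 -> b

CYK fill:
  [0..0]={T0}  "a"  orig:{}
  [1..1]={T1}  "b"  orig:{}
  [2..2]={T1}  "b"  orig:{}
  [0..1]={A}  "ab"
  [1..2]={S}  "bb"
  [0..2]=∅  "abb"

S ∉ T[0,2] ⇒ NO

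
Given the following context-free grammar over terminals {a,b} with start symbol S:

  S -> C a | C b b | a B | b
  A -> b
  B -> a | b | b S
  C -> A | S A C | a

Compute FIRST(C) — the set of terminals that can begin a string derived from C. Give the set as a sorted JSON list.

FIRST iteration:
iter 1:
  A via A→b: +{b}
  B via B→a: +{a}
  B via B→b: +{b}
  C via C→A: +{b}
  C via C→a: +{a}
  S via S→C a: +{a,b}
  S: {a,b}  A: {b}  B: {a,b}  C: {a,b}
iter 2: — fixpoint
  S: {a,b}  A: {b}  B: {a,b}  C: {a,b}

FIRST(C) = ["a", "b"]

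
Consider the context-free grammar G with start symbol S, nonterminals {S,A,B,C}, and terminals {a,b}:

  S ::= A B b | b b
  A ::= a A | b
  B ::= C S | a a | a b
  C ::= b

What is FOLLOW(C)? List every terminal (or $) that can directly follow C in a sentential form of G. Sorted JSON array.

FIRST sets, iterate to fixpoint:
iter 1:
  A via A→a A: +{a}
  A via A→b: +{b}
  B via B→a a: +{a}
  C via C→b: +{b}
  S via S→A B b: +{a,b}
  S: {a,b}  A: {a,b}  B: {a}  C: {b}
iter 2:
  B via B→C S: +{b}
  S: {a,b}  A: {a,b}  B: {a,b}  C: {b}
iter 3: (stable)
  S: {a,b}  A: {a,b}  B: {a,b}  C: {b}

FOLLOW iteration:
FOLLOW(S) := {$}
iter 1:
  B→C S: FOLLOW(C) ⊇ FIRST(S) = {a,b}; new: +{a,b}
  S→A B b: FOLLOW(A) ⊇ FIRST(B) = {a,b}; new: +{a,b}
  S→A B b: FOLLOW(B) ⊇ FIRST(b) = {b}; new: +{b}
  S: {$}  A: {a,b}  B: {b}  C: {a,b}
iter 2:
  B→C S: FOLLOW(S) ⊇ FOLLOW(B) ⊇ {b}; new: +{b}
  S: {$,b}  A: {a,b}  B: {b}  C: {a,b}
iter 3: done
  S: {$,b}  A: {a,b}  B: {b}  C: {a,b}

FOLLOW(C) = ["a", "b"]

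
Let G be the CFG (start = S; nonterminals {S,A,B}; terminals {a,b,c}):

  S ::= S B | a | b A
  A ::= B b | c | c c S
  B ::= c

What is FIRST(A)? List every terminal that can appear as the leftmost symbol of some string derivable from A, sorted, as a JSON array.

FIRST sets, iterate to fixpoint:
round 1:
  A via A→c: +{c}
  B via B→c: +{c}
  S via S→a: +{a}
  S via S→b A: +{b}
  FIRST(S)={a,b}  FIRST(A)={c}  FIRST(B)={c}
round 2: done
  FIRST(S)={a,b}  FIRST(A)={c}  FIRST(B)={c}

FIRST(A) = ["c"]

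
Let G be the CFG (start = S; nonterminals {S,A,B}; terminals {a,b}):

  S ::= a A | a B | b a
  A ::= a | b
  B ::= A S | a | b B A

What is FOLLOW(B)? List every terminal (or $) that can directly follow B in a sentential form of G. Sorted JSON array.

FIRST iteration:
iter 1:
  A via A→a: +{a}
  A via A→b: +{b}
  B via B→A S: +{a,b}
  S via S→a A: +{a}
  S via S→b a: +{b}
  FIRST[S]={a,b}  FIRST[A]={a,b}  FIRST[B]={a,b}
iter 2: (stable)
  FIRST[S]={a,b}  FIRST[A]={a,b}  FIRST[B]={a,b}

Compute FOLLOW by fixpoint:
FOLLOW(S) := {$}
round 1:
  B→A S: FOLLOW(A) ⊇ FIRST(S) = {a,b}; new: +{a,b}
  B→b B A: FOLLOW(B) ⊇ FIRST(A) = {a,b}; new: +{a,b}
  S→a A: FOLLOW(A) ⊇ FOLLOW(S) ⊇ {$}; new: +{$}
  S→a B: FOLLOW(B) ⊇ FOLLOW(S) ⊇ {$}; new: +{$}
  S: {$}  A: {$,a,b}  B: {$,a,b}
round 2:
  B→A S: FOLLOW(S) ⊇ FOLLOW(B) ⊇ {$,a,b}; new: +{a,b}
  S: {$,a,b}  A: {$,a,b}  B: {$,a,b}
round 3: (no change)
  S: {$,a,b}  A: {$,a,b}  B: {$,a,b}

FOLLOW(B) = ["$", "a", "b"]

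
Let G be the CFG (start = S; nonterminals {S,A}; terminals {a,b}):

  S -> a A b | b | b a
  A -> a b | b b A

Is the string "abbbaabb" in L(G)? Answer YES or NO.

Convert to CNF:
  S -> T0 X3 | T1 T0 | b
  A -> T0 T1 | T1 X2
  T0 -> a
  T1 -> b
  X2 -> T1 A
  X3 -> A T1

CYK fill:
  T[0,0] 'a' = {T0}  orig:{}
  T[1,1] 'b' = {S,T1}  orig:{S}
  T[2,2] 'b' = {S,T1}  orig:{S}
  T[3,3] 'b' = {S,T1}  orig:{S}
  T[4,4] 'a' = {T0}  orig:{}
  T[5,5] 'a' = {T0}  orig:{}
  T[6,6] 'b' = {S,T1}  orig:{S}
  T[7,7] 'b' = {S,T1}  orig:{S}
  T[0,1] 'ab' = {A}
  T[1,2] 'bb' = ∅
  T[2,3] 'bb' = ∅
  T[3,4] 'ba' = {S}
  T[4,5] 'aa' = ∅
  T[5,6] 'ab' = {A}
  T[6,7] 'bb' = ∅
  T[0,2] 'abb' = {X3}  orig:{}
  T[1,3] 'bbb' = ∅
  T[2,4] 'bba' = ∅
  T[3,5] 'baa' = ∅
  T[4,6] 'aab' = ∅
  T[5,7] 'abb' = {X3}  orig:{}
  T[0,3] 'abbb' = ∅
  T[1,4] 'bbba' = ∅
  T[2,5] 'bbaa' = ∅
  T[3,6] 'baab' = ∅
  T[4,7] 'aabb' = {S}
  T[0,4] 'abbba' = ∅
  T[1,5] 'bbbaa' = ∅
  T[2,6] 'bbaab' = ∅
  T[3,7] 'baabb' = ∅
  T[0,5] 'abbbaa' = ∅
  T[1,6] 'bbbaab' = ∅
  T[2,7] 'bbaabb' = ∅
  T[0,6] 'abbbaab' = ∅
  T[1,7] 'bbbaabb' = ∅
  T[0,7] 'abbbaabb' = ∅

S ∉ T[0,7] ⇒ NO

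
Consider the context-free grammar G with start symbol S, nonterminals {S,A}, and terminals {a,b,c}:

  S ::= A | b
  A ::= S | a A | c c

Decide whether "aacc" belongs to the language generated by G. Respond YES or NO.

CNF form of G:
  S -> T0 A | T1 T1 | b
  A -> T0 A | T1 T1 | b
  T0 -> a
  T1 -> c

Fill CYK table bottom-up:
  T[0,0] 'a' = {T0}  orig:{}
  T[1,1] 'a' = {T0}  orig:{}
  T[2,2] 'c' = {T1}  orig:{}
  T[3,3] 'c' = {T1}  orig:{}
  T[0,1] 'aa' = ∅
  T[1,2] 'ac' = ∅
  T[2,3] 'cc' = {A,S}
  T[0,2] 'aac' = ∅
  T[1,3] 'acc' = {A,S}
  T[0,3] 'aacc' = {A,S}

S ∈ T[0,3] ⇒ YES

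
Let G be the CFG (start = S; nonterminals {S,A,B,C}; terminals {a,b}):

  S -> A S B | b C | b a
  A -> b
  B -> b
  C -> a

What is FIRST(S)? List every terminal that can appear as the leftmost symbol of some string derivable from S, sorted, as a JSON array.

FIRST iteration:
[1]
  A via A→b: +{b}
  B via B→b: +{b}
  C via C→a: +{a}
  S via S→A S B: +{b}
  FIRST[S]={b}  FIRST[A]={b}  FIRST[B]={b}  FIRST[C]={a}
[2] — fixpoint
  FIRST[S]={b}  FIRST[A]={b}  FIRST[B]={b}  FIRST[C]={a}

FIRST(S) = ["b"]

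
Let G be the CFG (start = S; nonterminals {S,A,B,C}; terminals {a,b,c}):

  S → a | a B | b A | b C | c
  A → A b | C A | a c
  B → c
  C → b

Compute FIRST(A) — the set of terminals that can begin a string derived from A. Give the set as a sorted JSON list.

Compute FIRST by fixpoint:
[1]
  A via A→a c: +{a}
  B via B→c: +{c}
  C via C→b: +{b}
  S via S→a: +{a}
  S via S→b A: +{b}
  S via S→c: +{c}
  FIRST[S]={a,b,c}  FIRST[A]={a}  FIRST[B]={c}  FIRST[C]={b}
[2]
  A via A→C A: +{b}
  FIRST[S]={a,b,c}  FIRST[A]={a,b}  FIRST[B]={c}  FIRST[C]={b}
[3] done
  FIRST[S]={a,b,c}  FIRST[A]={a,b}  FIRST[B]={c}  FIRST[C]={b}

FIRST(A) = ["a", "b"]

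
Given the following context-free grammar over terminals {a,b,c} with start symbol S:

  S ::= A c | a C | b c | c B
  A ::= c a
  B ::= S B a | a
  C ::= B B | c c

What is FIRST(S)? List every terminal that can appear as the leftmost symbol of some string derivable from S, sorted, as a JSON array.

FIRST sets, iterate to fixpoint:
pass 1:
  A via A→c a: +{c}
  B via B→a: +{a}
  C via C→B B: +{a}
  C via C→c c: +{c}
  S via S→A c: +{c}
  S via S→a C: +{a}
  S via S→b c: +{b}
  FIRST(S)={a,b,c}  FIRST(A)={c}  FIRST(B)={a}  FIRST(C)={a,c}
pass 2:
  B via B→S B a: +{b,c}
  C via C→B B: +{b}
  FIRST(S)={a,b,c}  FIRST(A)={c}  FIRST(B)={a,b,c}  FIRST(C)={a,b,c}
pass 3: done
  FIRST(S)={a,b,c}  FIRST(A)={c}  FIRST(B)={a,b,c}  FIRST(C)={a,b,c}

FIRST(S) = ["a", "b", "c"]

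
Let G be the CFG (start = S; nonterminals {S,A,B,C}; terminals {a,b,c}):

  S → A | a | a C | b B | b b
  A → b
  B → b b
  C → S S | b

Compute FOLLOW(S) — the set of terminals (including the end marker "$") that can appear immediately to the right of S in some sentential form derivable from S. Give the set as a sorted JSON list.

FIRST sets, iterate to fixpoint:
round 1:
  A via A→b: +{b}
  B via B→b b: +{b}
  C via C→b: +{b}
  S via S→A: +{b}
  S via S→a: +{a}
  S: {a,b}  A: {b}  B: {b}  C: {b}
round 2:
  C via C→S S: +{a}
  S: {a,b}  A: {b}  B: {b}  C: {a,b}
round 3: (no change)
  S: {a,b}  A: {b}  B: {b}  C: {a,b}

FOLLOW iteration:
FOLLOW(S) := {$}
round 1:
  C→S S: FOLLOW(S) ⊇ FIRST(S) = {a,b}; new: +{a,b}
  S→A: FOLLOW(A) ⊇ FOLLOW(S) ⊇ {$,a,b}; new: +{$,a,b}
  S→a C: FOLLOW(C) ⊇ FOLLOW(S) ⊇ {$,a,b}; new: +{$,a,b}
  S→b B: FOLLOW(B) ⊇ FOLLOW(S) ⊇ {$,a,b}; new: +{$,a,b}
  FOLLOW(S)={$,a,b}  FOLLOW(A)={$,a,b}  FOLLOW(B)={$,a,b}  FOLLOW(C)={$,a,b}
round 2: — fixpoint
  FOLLOW(S)={$,a,b}  FOLLOW(A)={$,a,b}  FOLLOW(B)={$,a,b}  FOLLOW(C)={$,a,b}

FOLLOW(S) = ["$", "a", "b"]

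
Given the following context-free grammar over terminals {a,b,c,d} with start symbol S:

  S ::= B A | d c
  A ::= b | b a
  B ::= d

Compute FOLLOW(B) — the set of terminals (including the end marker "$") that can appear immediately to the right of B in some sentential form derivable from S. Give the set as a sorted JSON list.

Compute FIRST by fixpoint:
[1]
  A via A→b: +{b}
  B via B→d: +{d}
  S via S→B A: +{d}
  S: {d}  A: {b}  B: {d}
[2] (stable)
  S: {d}  A: {b}  B: {d}

Compute FOLLOW by fixpoint:
FOLLOW(S) := {$}
round 1:
  S→B A: FOLLOW(B) ⊇ FIRST(A) = {b}; new: +{b}
  S→B A: FOLLOW(A) ⊇ FOLLOW(S) ⊇ {$}; new: +{$}
  S: {$}  A: {$}  B: {b}
round 2: (no change)
  S: {$}  A: {$}  B: {b}

FOLLOW(B) = ["b"]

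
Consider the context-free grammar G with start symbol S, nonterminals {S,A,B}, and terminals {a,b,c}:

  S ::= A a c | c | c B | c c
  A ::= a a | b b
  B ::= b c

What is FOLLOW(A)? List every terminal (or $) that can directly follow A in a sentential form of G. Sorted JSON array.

Compute FIRST by fixpoint:
round 1:
  A via A→a a: +{a}
  A via A→b b: +{b}
  B via B→b c: +{b}
  S via S→A a c: +{a,b}
  S via S→c: +{c}
  FIRST(S)={a,b,c}  FIRST(A)={a,b}  FIRST(B)={b}
round 2: — fixpoint
  FIRST(S)={a,b,c}  FIRST(A)={a,b}  FIRST(B)={b}

FOLLOW sets:
initialize: $ ∈ FOLLOW(S)
round 1:
  S→A a c: FOLLOW(A) ⊇ FIRST(a) = {a}; new: +{a}
  S→c B: FOLLOW(B) ⊇ FOLLOW(S) ⊇ {$}; new: +{$}
  S: {$}  A: {a}  B: {$}
round 2: (stable)
  S: {$}  A: {a}  B: {$}

FOLLOW(A) = ["a"]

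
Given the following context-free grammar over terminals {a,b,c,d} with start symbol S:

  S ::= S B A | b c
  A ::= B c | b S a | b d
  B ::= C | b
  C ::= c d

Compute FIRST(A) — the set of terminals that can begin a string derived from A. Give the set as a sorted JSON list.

FIRST iteration:
[1]
  A via A→b S a: +{b}
  B via B→b: +{b}
  C via C→c d: +{c}
  S via S→b c: +{b}
  S: {b}  A: {b}  B: {b}  C: {c}
[2]
  B via B→C: +{c}
  S: {b}  A: {b}  B: {b,c}  C: {c}
[3]
  A via A→B c: +{c}
  S: {b}  A: {b,c}  B: {b,c}  C: {c}
[4] — fixpoint
  S: {b}  A: {b,c}  B: {b,c}  C: {c}

FIRST(A) = ["b", "c"]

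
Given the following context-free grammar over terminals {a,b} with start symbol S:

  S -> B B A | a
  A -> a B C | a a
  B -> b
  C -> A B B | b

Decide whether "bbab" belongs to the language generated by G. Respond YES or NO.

CNF form of G:
  S -> B X3 | a
  A -> T0 T0 | T0 X1
  B -> b
  C -> A X2 | b
  T0 -> a
  X1 -> B C
  X2 -> B B
  X3 -> B A

Fill CYK table bottom-up:
  T[0,0] 'b' = {B,C}
  T[1,1] 'b' = {B,C}
  T[2,2] 'a' = {S,T0}  orig:{S}
  T[3,3] 'b' = {B,C}
  T[0,1] 'bb' = {X1,X2}  orig:{}
  T[1,2] 'ba' = ∅
  T[2,3] 'ab' = ∅
  T[0,2] 'bba' = ∅
  T[1,3] 'bab' = ∅
  T[0,3] 'bbab' = ∅

S ∉ T[0,3] ⇒ NO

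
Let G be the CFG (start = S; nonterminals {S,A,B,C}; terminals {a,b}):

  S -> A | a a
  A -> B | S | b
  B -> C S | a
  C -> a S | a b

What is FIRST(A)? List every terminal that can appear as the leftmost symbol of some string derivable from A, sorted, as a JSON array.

Compute FIRST by fixpoint:
[1]
  A via A→b: +{b}
  B via B→a: +{a}
  C via C→a S: +{a}
  S via S→A: +{b}
  S via S→a a: +{a}
  FIRST[S]={a,b}  FIRST[A]={b}  FIRST[B]={a}  FIRST[C]={a}
[2]
  A via A→B: +{a}
  FIRST[S]={a,b}  FIRST[A]={a,b}  FIRST[B]={a}  FIRST[C]={a}
[3] — fixpoint
  FIRST[S]={a,b}  FIRST[A]={a,b}  FIRST[B]={a}  FIRST[C]={a}

FIRST(A) = ["a", "b"]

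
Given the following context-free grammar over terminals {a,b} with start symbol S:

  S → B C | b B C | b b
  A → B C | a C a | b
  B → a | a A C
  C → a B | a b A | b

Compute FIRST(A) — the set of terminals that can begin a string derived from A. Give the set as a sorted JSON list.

FIRST iteration:
[1]
  A via A→a C a: +{a}
  A via A→b: +{b}
  B via B→a: +{a}
  C via C→a B: +{a}
  C via C→b: +{b}
  S via S→B C: +{a}
  S via S→b B C: +{b}
  S: {a,b}  A: {a,b}  B: {a}  C: {a,b}
[2] done
  S: {a,b}  A: {a,b}  B: {a}  C: {a,b}

FIRST(A) = ["a", "b"]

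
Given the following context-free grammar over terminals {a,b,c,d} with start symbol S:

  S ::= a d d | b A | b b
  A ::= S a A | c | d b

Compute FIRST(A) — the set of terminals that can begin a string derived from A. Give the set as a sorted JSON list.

FIRST iteration:
iter 1:
  A via A→c: +{c}
  A via A→d b: +{d}
  S via S→a d d: +{a}
  S via S→b A: +{b}
  FIRST[S]={a,b}  FIRST[A]={c,d}
iter 2:
  A via A→S a A: +{a,b}
  FIRST[S]={a,b}  FIRST[A]={a,b,c,d}
iter 3: (no change)
  FIRST[S]={a,b}  FIRST[A]={a,b,c,d}

FIRST(A) = ["a", "b", "c", "d"]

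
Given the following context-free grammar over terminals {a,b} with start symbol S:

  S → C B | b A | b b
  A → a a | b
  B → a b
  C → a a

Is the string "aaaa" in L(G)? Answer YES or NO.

Convert to CNF:
  S -> C B | T1 A | T1 T1
  A -> T0 T0 | b
  B -> T0 T1
  C -> T0 T0
  T0 -> a
  T1 -> b

Fill CYK table bottom-up:
  cell(0,0) a: {T0}  orig:{}
  cell(1,1) a: {T0}  orig:{}
  cell(2,2) a: {T0}  orig:{}
  cell(3,3) a: {T0}  orig:{}
  cell(0,1) aa: {A,C}
  cell(1,2) aa: {A,C}
  cell(2,3) aa: {A,C}
  cell(0,2) aaa: ∅
  cell(1,3) aaa: ∅
  cell(0,3) aaaa: ∅

S ∉ T[0,3] ⇒ NO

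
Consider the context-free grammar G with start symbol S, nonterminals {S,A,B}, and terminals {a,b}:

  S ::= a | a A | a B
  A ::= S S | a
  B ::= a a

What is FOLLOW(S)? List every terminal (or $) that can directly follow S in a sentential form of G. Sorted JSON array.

Compute FIRST by fixpoint:
pass 1:
  A via A→a: +{a}
  B via B→a a: +{a}
  S via S→a: +{a}
  FIRST[S]={a}  FIRST[A]={a}  FIRST[B]={a}
pass 2: (stable)
  FIRST[S]={a}  FIRST[A]={a}  FIRST[B]={a}

FOLLOW sets:
seed FOLLOW(S) with $
pass 1:
  A→S S: FOLLOW(S) ⊇ FIRST(S) = {a}; new: +{a}
  S→a A: FOLLOW(A) ⊇ FOLLOW(S) ⊇ {$,a}; new: +{$,a}
  S→a B: FOLLOW(B) ⊇ FOLLOW(S) ⊇ {$,a}; new: +{$,a}
  S: {$,a}  A: {$,a}  B: {$,a}
pass 2: (stable)
  S: {$,a}  A: {$,a}  B: {$,a}

FOLLOW(S) = ["$", "a"]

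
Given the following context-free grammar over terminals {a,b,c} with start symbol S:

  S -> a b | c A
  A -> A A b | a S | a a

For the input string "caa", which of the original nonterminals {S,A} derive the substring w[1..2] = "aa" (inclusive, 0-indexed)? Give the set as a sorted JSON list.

CNF form of G:
  S -> T1 T0 | T2 A
  A -> A X3 | T1 S | T1 T1
  T0 -> b
  T1 -> a
  T2 -> c
  X3 -> A T0

CYK table (by increasing span) — only the sub-triangle for w[1..2]:
  [1..1]={T1}  "a"  orig:{}
  [2..2]={T1}  "a"  orig:{}
  [1..2]={A}  "aa"

Original NTs in T[1,2] deriving "aa": ["A"]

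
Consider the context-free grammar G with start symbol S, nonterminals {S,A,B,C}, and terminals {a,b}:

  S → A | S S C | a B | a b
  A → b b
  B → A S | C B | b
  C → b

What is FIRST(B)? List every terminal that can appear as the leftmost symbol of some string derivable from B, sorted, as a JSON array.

FIRST iteration:
[1]
  A via A→b b: +{b}
  B via B→A S: +{b}
  C via C→b: +{b}
  S via S→A: +{b}
  S via S→a B: +{a}
  FIRST(S)={a,b}  FIRST(A)={b}  FIRST(B)={b}  FIRST(C)={b}
[2] (stable)
  FIRST(S)={a,b}  FIRST(A)={b}  FIRST(B)={b}  FIRST(C)={b}

FIRST(B) = ["b"]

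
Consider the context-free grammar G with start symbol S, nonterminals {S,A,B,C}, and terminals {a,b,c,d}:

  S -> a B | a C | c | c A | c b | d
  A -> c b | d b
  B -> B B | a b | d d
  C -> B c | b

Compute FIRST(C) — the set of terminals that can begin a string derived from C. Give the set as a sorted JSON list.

FIRST iteration:
round 1:
  A via A→c b: +{c}
  A via A→d b: +{d}
  B via B→a b: +{a}
  B via B→d d: +{d}
  C via C→B c: +{a,d}
  C via C→b: +{b}
  S via S→a B: +{a}
  S via S→c: +{c}
  S via S→d: +{d}
  FIRST[S]={a,c,d}  FIRST[A]={c,d}  FIRST[B]={a,d}  FIRST[C]={a,b,d}
round 2: (stable)
  FIRST[S]={a,c,d}  FIRST[A]={c,d}  FIRST[B]={a,d}  FIRST[C]={a,b,d}

FIRST(C) = ["a", "b", "d"]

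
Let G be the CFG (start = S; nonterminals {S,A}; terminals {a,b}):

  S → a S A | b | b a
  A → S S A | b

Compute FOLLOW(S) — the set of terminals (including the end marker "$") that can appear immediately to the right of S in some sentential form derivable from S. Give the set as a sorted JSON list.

FIRST sets, iterate to fixpoint:
[1]
  A via A→b: +{b}
  S via S→a S A: +{a}
  S via S→b: +{b}
  FIRST(S)={a,b}  FIRST(A)={b}
[2]
  A via A→S S A: +{a}
  FIRST(S)={a,b}  FIRST(A)={a,b}
[3] done
  FIRST(S)={a,b}  FIRST(A)={a,b}

FOLLOW sets:
FOLLOW(S) := {$}
pass 1:
  A→S S A: FOLLOW(S) ⊇ FIRST(S) = {a,b}; new: +{a,b}
  S→a S A: FOLLOW(A) ⊇ FOLLOW(S) ⊇ {$,a,b}; new: +{$,a,b}
  S: {$,a,b}  A: {$,a,b}
pass 2: (stable)
  S: {$,a,b}  A: {$,a,b}

FOLLOW(S) = ["$", "a", "b"]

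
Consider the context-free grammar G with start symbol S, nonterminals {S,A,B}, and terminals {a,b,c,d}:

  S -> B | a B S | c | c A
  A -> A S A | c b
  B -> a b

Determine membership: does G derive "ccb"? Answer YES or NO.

Convert to CNF:
  S -> T0 A | T2 T1 | T2 X4 | c
  A -> A X3 | T0 T1
  B -> T2 T1
  T0 -> c
  T1 -> b
  T2 -> a
  X3 -> S A
  X4 -> B S

CYK table (by increasing span):
  cell(0,0) c: {S,T0}  orig:{S}
  cell(1,1) c: {S,T0}  orig:{S}
  cell(2,2) b: {T1}  orig:{}
  cell(0,1) cc: ∅
  cell(1,2) cb: {A}
  cell(0,2) ccb: {S,X3}  orig:{S}

S ∈ T[0,2] ⇒ YES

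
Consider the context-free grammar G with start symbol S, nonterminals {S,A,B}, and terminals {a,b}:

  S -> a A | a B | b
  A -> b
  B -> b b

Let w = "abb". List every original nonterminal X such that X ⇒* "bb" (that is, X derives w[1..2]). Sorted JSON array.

CNF form of G:
  S -> T1 A | T1 B | b
  A -> b
  B -> T0 T0
  T0 -> b
  T1 -> a

Fill CYK table bottom-up, restricted to cells inside w[1..2]:
  cell(1,1) b: {A,S,T0}  orig:{A,S}
  cell(2,2) b: {A,S,T0}  orig:{A,S}
  cell(1,2) bb: {B}

Original NTs in T[1,2] deriving "bb": ["B"]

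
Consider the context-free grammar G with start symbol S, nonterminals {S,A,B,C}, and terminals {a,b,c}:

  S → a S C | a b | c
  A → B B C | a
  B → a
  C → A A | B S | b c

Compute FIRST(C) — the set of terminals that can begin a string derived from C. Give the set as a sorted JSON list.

FIRST sets, iterate to fixpoint:
[1]
  A via A→a: +{a}
  B via B→a: +{a}
  C via C→A A: +{a}
  C via C→b c: +{b}
  S via S→a S C: +{a}
  S via S→c: +{c}
  FIRST(S)={a,c}  FIRST(A)={a}  FIRST(B)={a}  FIRST(C)={a,b}
[2] — fixpoint
  FIRST(S)={a,c}  FIRST(A)={a}  FIRST(B)={a}  FIRST(C)={a,b}

FIRST(C) = ["a", "b"]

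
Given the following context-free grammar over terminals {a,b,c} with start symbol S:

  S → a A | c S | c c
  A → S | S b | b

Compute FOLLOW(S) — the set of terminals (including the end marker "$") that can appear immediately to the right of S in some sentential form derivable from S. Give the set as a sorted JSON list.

FIRST iteration:
iter 1:
  A via A→b: +{b}
  S via S→a A: +{a}
  S via S→c S: +{c}
  FIRST(S)={a,c}  FIRST(A)={b}
iter 2:
  A via A→S: +{a,c}
  FIRST(S)={a,c}  FIRST(A)={a,b,c}
iter 3: (stable)
  FIRST(S)={a,c}  FIRST(A)={a,b,c}

Compute FOLLOW by fixpoint:
seed FOLLOW(S) with $
round 1:
  A→S b: FOLLOW(S) ⊇ FIRST(b) = {b}; new: +{b}
  S→a A: FOLLOW(A) ⊇ FOLLOW(S) ⊇ {$,b}; new: +{$,b}
  FOLLOW(S)={$,b}  FOLLOW(A)={$,b}
round 2: done
  FOLLOW(S)={$,b}  FOLLOW(A)={$,b}

FOLLOW(S) = ["$", "b"]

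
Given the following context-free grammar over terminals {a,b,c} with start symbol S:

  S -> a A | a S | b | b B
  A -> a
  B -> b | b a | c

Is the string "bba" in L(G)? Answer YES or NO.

Convert to CNF:
  S -> T0 B | T1 A | T1 S | b
  A -> a
  B -> T0 T1 | b | c
  T0 -> b
  T1 -> a

CYK fill:
  T[0,0] 'b' = {B,S,T0}  orig:{B,S}
  T[1,1] 'b' = {B,S,T0}  orig:{B,S}
  T[2,2] 'a' = {A,T1}  orig:{A}
  T[0,1] 'bb' = {S}
  T[1,2] 'ba' = {B}
  T[0,2] 'bba' = {S}

S ∈ T[0,2] ⇒ YES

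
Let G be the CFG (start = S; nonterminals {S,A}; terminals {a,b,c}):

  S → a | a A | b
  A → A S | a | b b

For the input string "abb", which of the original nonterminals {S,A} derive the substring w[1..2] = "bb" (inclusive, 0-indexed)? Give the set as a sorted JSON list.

Convert to CNF:
  S -> T1 A | a | b
  A -> A S | T0 T0 | a
  T0 -> b
  T1 -> a

CYK fill, restricted to cells inside w[1..2]:
  cell(1,1) b: {S,T0}  orig:{S}
  cell(2,2) b: {S,T0}  orig:{S}
  cell(1,2) bb: {A}

Original NTs in T[1,2] deriving "bb": ["A"]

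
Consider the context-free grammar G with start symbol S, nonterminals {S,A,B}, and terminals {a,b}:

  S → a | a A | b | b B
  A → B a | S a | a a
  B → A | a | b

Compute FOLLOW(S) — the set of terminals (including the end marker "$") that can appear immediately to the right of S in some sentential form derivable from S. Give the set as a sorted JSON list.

FIRST sets, iterate to fixpoint:
iter 1:
  A via A→a a: +{a}
  B via B→A: +{a}
  B via B→b: +{b}
  S via S→a: +{a}
  S via S→b: +{b}
  S: {a,b}  A: {a}  B: {a,b}
iter 2:
  A via A→B a: +{b}
  S: {a,b}  A: {a,b}  B: {a,b}
iter 3: — fixpoint
  S: {a,b}  A: {a,b}  B: {a,b}

FOLLOW iteration:
initialize: $ ∈ FOLLOW(S)
round 1:
  A→B a: FOLLOW(B) ⊇ FIRST(a) = {a}; new: +{a}
  A→S a: FOLLOW(S) ⊇ FIRST(a) = {a}; new: +{a}
  B→A: FOLLOW(A) ⊇ FOLLOW(B) ⊇ {a}; new: +{a}
  S→a A: FOLLOW(A) ⊇ FOLLOW(S) ⊇ {$,a}; new: +{$}
  S→b B: FOLLOW(B) ⊇ FOLLOW(S) ⊇ {$,a}; new: +{$}
  S: {$,a}  A: {$,a}  B: {$,a}
round 2: (stable)
  S: {$,a}  A: {$,a}  B: {$,a}

FOLLOW(S) = ["$", "a"]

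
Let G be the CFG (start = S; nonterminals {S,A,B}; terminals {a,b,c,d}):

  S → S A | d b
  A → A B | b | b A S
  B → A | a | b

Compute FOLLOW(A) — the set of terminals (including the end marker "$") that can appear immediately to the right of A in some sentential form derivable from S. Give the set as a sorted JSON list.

Compute FIRST by fixpoint:
round 1:
  A via A→b: +{b}
  B via B→A: +{b}
  B via B→a: +{a}
  S via S→d b: +{d}
  FIRST[S]={d}  FIRST[A]={b}  FIRST[B]={a,b}
round 2: (no change)
  FIRST[S]={d}  FIRST[A]={b}  FIRST[B]={a,b}

Compute FOLLOW by fixpoint:
seed FOLLOW(S) with $
pass 1:
  A→A B: FOLLOW(A) ⊇ FIRST(B) = {a,b}; new: +{a,b}
  A→A B: FOLLOW(B) ⊇ FOLLOW(A) ⊇ {a,b}; new: +{a,b}
  A→b A S: FOLLOW(A) ⊇ FIRST(S) = {d}; new: +{d}
  A→b A S: FOLLOW(S) ⊇ FOLLOW(A) ⊇ {a,b,d}; new: +{a,b,d}
  S→S A: FOLLOW(A) ⊇ FOLLOW(S) ⊇ {$,a,b,d}; new: +{$}
  FOLLOW(S)={$,a,b,d}  FOLLOW(A)={$,a,b,d}  FOLLOW(B)={a,b}
pass 2:
  A→A B: FOLLOW(B) ⊇ FOLLOW(A) ⊇ {$,a,b,d}; new: +{$,d}
  FOLLOW(S)={$,a,b,d}  FOLLOW(A)={$,a,b,d}  FOLLOW(B)={$,a,b,d}
pass 3: done
  FOLLOW(S)={$,a,b,d}  FOLLOW(A)={$,a,b,d}  FOLLOW(B)={$,a,b,d}

FOLLOW(A) = ["$", "a", "b", "d"]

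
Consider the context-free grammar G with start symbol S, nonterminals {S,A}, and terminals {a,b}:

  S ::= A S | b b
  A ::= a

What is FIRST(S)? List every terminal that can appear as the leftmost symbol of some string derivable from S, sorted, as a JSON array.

Compute FIRST by fixpoint:
round 1:
  A via A→a: +{a}
  S via S→A S: +{a}
  S via S→b b: +{b}
  FIRST(S)={a,b}  FIRST(A)={a}
round 2: done
  FIRST(S)={a,b}  FIRST(A)={a}

FIRST(S) = ["a", "b"]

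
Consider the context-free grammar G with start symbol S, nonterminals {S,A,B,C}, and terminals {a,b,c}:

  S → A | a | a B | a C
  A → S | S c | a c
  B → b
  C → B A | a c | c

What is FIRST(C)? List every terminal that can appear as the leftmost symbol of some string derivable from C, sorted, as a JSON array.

Compute FIRST by fixpoint:
round 1:
  A via A→a c: +{a}
  B via B→b: +{b}
  C via C→B A: +{b}
  C via C→a c: +{a}
  C via C→c: +{c}
  S via S→A: +{a}
  FIRST[S]={a}  FIRST[A]={a}  FIRST[B]={b}  FIRST[C]={a,b,c}
round 2: (no change)
  FIRST[S]={a}  FIRST[A]={a}  FIRST[B]={b}  FIRST[C]={a,b,c}

FIRST(C) = ["a", "b", "c"]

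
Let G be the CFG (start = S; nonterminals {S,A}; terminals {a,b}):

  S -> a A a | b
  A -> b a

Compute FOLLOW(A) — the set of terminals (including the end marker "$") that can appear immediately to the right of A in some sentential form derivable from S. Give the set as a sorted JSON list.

FIRST sets, iterate to fixpoint:
pass 1:
  A via A→b a: +{b}
  S via S→a A a: +{a}
  S via S→b: +{b}
  S: {a,b}  A: {b}
pass 2: (stable)
  S: {a,b}  A: {b}

Compute FOLLOW by fixpoint:
seed FOLLOW(S) with $
round 1:
  S→a A a: FOLLOW(A) ⊇ FIRST(a) = {a}; new: +{a}
  FOLLOW(S)={$}  FOLLOW(A)={a}
round 2: done
  FOLLOW(S)={$}  FOLLOW(A)={a}

FOLLOW(A) = ["a"]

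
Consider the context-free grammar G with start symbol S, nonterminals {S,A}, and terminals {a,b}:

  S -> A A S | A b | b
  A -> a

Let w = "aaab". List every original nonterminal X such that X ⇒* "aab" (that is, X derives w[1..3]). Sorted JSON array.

CNF form of G:
  S -> A T0 | A X1 | b
  A -> a
  T0 -> b
  X1 -> A S

Fill CYK table bottom-up, restricted to cells inside w[1..3]:
  T[1,1] 'a' = {A}
  T[2,2] 'a' = {A}
  T[3,3] 'b' = {S,T0}  orig:{S}
  T[1,2] 'aa' = ∅
  T[2,3] 'ab' = {S,X1}  orig:{S}
  T[1,3] 'aab' = {S,X1}  orig:{S}

Original NTs in T[1,3] deriving "aab": ["S"]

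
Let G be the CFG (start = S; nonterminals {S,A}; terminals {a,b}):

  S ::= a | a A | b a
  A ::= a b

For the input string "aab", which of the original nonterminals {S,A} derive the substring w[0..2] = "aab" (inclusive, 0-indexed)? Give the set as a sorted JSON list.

CNF form of G:
  S -> T0 A | T1 T0 | a
  A -> T0 T1
  T0 -> a
  T1 -> b

Fill CYK table bottom-up — only the sub-triangle for w[0..2]:
  cell(0,0) a: {S,T0}  orig:{S}
  cell(1,1) a: {S,T0}  orig:{S}
  cell(2,2) b: {T1}  orig:{}
  cell(0,1) aa: ∅
  cell(1,2) ab: {A}
  cell(0,2) aab: {S}

Original NTs in T[0,2] deriving "aab": ["S"]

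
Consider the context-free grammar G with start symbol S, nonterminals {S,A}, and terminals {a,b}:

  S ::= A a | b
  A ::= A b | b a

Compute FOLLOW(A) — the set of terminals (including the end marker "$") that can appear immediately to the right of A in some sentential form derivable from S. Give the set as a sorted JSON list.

FIRST sets, iterate to fixpoint:
round 1:
  A via A→b a: +{b}
  S via S→A a: +{b}
  FIRST[S]={b}  FIRST[A]={b}
round 2: (no change)
  FIRST[S]={b}  FIRST[A]={b}

Compute FOLLOW by fixpoint:
initialize: $ ∈ FOLLOW(S)
iter 1:
  A→A b: FOLLOW(A) ⊇ FIRST(b) = {b}; new: +{b}
  S→A a: FOLLOW(A) ⊇ FIRST(a) = {a}; new: +{a}
  S: {$}  A: {a,b}
iter 2: — fixpoint
  S: {$}  A: {a,b}

FOLLOW(A) = ["a", "b"]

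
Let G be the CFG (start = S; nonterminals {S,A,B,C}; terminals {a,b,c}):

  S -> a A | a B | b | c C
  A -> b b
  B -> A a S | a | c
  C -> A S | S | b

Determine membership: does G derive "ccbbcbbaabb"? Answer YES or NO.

Convert to CNF:
  S -> T1 A | T1 B | T2 C | b
  A -> T0 T0
  B -> A X3 | a | c
  C -> A S | T1 A | T1 B | T2 C | b
  T0 -> b
  T1 -> a
  T2 -> c
  X3 -> T1 S

CYK table (by increasing span):
  cell(0,0) c: {B,T2}  orig:{B}
  cell(1,1) c: {B,T2}  orig:{B}
  cell(2,2) b: {C,S,T0}  orig:{C,S}
  cell(3,3) b: {C,S,T0}  orig:{C,S}
  cell(4,4) c: {B,T2}  orig:{B}
  cell(5,5) b: {C,S,T0}  orig:{C,S}
  cell(6,6) b: {C,S,T0}  orig:{C,S}
  cell(7,7) a: {B,T1}  orig:{B}
  cell(8,8) a: {B,T1}  orig:{B}
  cell(9,9) b: {C,S,T0}  orig:{C,S}
  cell(10,10) b: {C,S,T0}  orig:{C,S}
  cell(0,1) cc: ∅
  cell(1,2) cb: {C,S}
  cell(2,3) bb: {A}
  cell(3,4) bc: ∅
  cell(4,5) cb: {C,S}
  cell(5,6) bb: {A}
  cell(6,7) ba: ∅
  cell(7,8) aa: {C,S}
  cell(8,9) ab: {X3}  orig:{}
  cell(9,10) bb: {A}
  cell(0,2) ccb: {C,S}
  cell(1,3) cbb: ∅
  cell(2,4) bbc: ∅
  cell(3,5) bcb: ∅
  cell(4,6) cbb: ∅
  cell(5,7) bba: ∅
  cell(6,8) baa: ∅
  cell(7,9) aab: ∅
  cell(8,10) abb: {C,S}
  cell(0,3) ccbb: ∅
  cell(1,4) cbbc: ∅
  cell(2,5) bbcb: {C}
  cell(3,6) bcbb: ∅
  cell(4,7) cbba: ∅
  cell(5,8) bbaa: {C}
  cell(6,9) baab: ∅
  cell(7,10) aabb: {X3}  orig:{}
  cell(0,4) ccbbc: ∅
  cell(1,5) cbbcb: {C,S}
  cell(2,6) bbcbb: ∅
  cell(3,7) bcbba: ∅
  cell(4,8) cbbaa: {C,S}
  cell(5,9) bbaab: ∅
  cell(6,10) baabb: ∅
  cell(0,5) ccbbcb: {C,S}
  cell(1,6) cbbcbb: ∅
  cell(2,7) bbcbba: ∅
  cell(3,8) bcbbaa: ∅
  cell(4,9) cbbaab: ∅
  cell(5,10) bbaabb: {B}
  cell(0,6) ccbbcbb: ∅
  cell(1,7) cbbcbba: ∅
  cell(2,8) bbcbbaa: {C}
  cell(3,9) bcbbaab: ∅
  cell(4,10) cbbaabb: ∅
  cell(0,7) ccbbcbba: ∅
  cell(1,8) cbbcbbaa: {C,S}
  cell(2,9) bbcbbaab: ∅
  cell(3,10) bcbbaabb: ∅
  cell(0,8) ccbbcbbaa: {C,S}
  cell(1,9) cbbcbbaab: ∅
  cell(2,10) bbcbbaabb: ∅
  cell(0,9) ccbbcbbaab: ∅
  cell(1,10) cbbcbbaabb: ∅
  cell(0,10) ccbbcbbaabb: ∅

S ∉ T[0,10] ⇒ NO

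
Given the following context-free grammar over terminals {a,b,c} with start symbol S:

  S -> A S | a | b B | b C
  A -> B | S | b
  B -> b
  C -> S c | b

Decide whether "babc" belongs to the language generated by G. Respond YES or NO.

Convert to CNF:
  S -> A S | T0 B | T0 C | a
  A -> A S | T0 B | T0 C | a | b
  B -> b
  C -> S T1 | b
  T0 -> b
  T1 -> c

CYK table (by increasing span):
  T[0,0] 'b' = {A,B,C,T0}  orig:{A,B,C}
  T[1,1] 'a' = {A,S}
  T[2,2] 'b' = {A,B,C,T0}  orig:{A,B,C}
  T[3,3] 'c' = {T1}  orig:{}
  T[0,1] 'ba' = {A,S}
  T[1,2] 'ab' = ∅
  T[2,3] 'bc' = ∅
  T[0,2] 'bab' = ∅
  T[1,3] 'abc' = ∅
  T[0,3] 'babc' = ∅

S ∉ T[0,3] ⇒ NO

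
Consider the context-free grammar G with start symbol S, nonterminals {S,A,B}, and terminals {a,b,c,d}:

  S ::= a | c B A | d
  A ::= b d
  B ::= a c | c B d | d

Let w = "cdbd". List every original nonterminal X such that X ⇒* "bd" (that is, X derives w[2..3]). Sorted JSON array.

Convert to CNF:
  S -> T3 X5 | a | d
  A -> T0 T1
  B -> T2 T3 | T3 X4 | d
  T0 -> b
  T1 -> d
  T2 -> a
  T3 -> c
  X4 -> B T1
  X5 -> B A

CYK table (by increasing span), restricted to cells inside w[2..3]:
  [2..2]={T0}  "b"  orig:{}
  [3..3]={B,S,T1}  "d"  orig:{B,S}
  [2..3]={A}  "bd"

Original NTs in T[2,3] deriving "bd": ["A"]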